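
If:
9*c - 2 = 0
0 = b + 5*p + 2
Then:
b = -5*p - 2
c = 2/9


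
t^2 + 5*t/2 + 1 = (t + 1/2)*(t + 2)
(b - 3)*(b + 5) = b^2 + 2*b - 15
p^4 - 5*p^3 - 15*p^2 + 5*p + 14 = (p - 7)*(p - 1)*(p + 1)*(p + 2)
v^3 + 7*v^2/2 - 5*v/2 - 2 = (v - 1)*(v + 1/2)*(v + 4)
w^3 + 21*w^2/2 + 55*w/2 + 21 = (w + 3/2)*(w + 2)*(w + 7)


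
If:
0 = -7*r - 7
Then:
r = -1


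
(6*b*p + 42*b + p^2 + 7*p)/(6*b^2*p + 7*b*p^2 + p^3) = (p + 7)/(p*(b + p))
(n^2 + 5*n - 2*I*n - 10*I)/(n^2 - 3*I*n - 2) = (n + 5)/(n - I)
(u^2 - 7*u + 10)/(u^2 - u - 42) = (-u^2 + 7*u - 10)/(-u^2 + u + 42)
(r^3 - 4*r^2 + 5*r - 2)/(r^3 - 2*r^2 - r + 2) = (r - 1)/(r + 1)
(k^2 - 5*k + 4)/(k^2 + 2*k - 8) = (k^2 - 5*k + 4)/(k^2 + 2*k - 8)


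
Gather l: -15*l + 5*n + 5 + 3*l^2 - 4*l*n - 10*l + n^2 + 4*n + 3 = 3*l^2 + l*(-4*n - 25) + n^2 + 9*n + 8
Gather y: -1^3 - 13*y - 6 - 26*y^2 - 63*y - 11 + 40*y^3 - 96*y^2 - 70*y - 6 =40*y^3 - 122*y^2 - 146*y - 24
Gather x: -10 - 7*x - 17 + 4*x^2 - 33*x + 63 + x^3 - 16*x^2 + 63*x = x^3 - 12*x^2 + 23*x + 36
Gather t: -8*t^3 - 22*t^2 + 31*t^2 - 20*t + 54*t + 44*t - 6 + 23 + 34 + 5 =-8*t^3 + 9*t^2 + 78*t + 56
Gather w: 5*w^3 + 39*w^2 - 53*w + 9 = 5*w^3 + 39*w^2 - 53*w + 9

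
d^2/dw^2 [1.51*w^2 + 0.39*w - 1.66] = 3.02000000000000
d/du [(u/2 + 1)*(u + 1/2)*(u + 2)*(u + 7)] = 2*u^3 + 69*u^2/4 + 75*u/2 + 22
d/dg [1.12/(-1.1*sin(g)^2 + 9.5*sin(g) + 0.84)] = (2.464*sin(g) - 10.64)*cos(g)/(-1.1*sin(g)^2 + 9.5*sin(g) + 0.84)^2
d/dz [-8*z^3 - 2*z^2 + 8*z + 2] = -24*z^2 - 4*z + 8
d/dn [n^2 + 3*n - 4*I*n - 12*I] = 2*n + 3 - 4*I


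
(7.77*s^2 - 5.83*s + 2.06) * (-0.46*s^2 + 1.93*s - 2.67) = -3.5742*s^4 + 17.6779*s^3 - 32.9454*s^2 + 19.5419*s - 5.5002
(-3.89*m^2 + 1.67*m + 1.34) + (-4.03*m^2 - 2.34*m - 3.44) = -7.92*m^2 - 0.67*m - 2.1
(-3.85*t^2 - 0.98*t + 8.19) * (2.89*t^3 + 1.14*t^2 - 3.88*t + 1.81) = -11.1265*t^5 - 7.2212*t^4 + 37.4899*t^3 + 6.1705*t^2 - 33.551*t + 14.8239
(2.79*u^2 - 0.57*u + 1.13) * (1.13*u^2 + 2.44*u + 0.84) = 3.1527*u^4 + 6.1635*u^3 + 2.2297*u^2 + 2.2784*u + 0.9492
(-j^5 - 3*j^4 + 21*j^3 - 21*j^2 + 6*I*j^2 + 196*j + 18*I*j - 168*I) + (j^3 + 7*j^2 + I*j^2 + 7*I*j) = -j^5 - 3*j^4 + 22*j^3 - 14*j^2 + 7*I*j^2 + 196*j + 25*I*j - 168*I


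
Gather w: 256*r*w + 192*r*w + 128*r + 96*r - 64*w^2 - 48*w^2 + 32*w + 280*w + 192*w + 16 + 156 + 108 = 224*r - 112*w^2 + w*(448*r + 504) + 280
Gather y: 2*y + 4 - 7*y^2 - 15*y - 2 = -7*y^2 - 13*y + 2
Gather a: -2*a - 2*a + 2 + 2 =4 - 4*a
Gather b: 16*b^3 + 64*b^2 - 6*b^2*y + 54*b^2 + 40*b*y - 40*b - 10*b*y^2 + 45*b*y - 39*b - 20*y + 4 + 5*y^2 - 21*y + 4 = 16*b^3 + b^2*(118 - 6*y) + b*(-10*y^2 + 85*y - 79) + 5*y^2 - 41*y + 8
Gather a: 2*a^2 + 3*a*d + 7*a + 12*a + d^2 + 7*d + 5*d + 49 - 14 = 2*a^2 + a*(3*d + 19) + d^2 + 12*d + 35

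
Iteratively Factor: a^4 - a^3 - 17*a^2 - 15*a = (a - 5)*(a^3 + 4*a^2 + 3*a) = (a - 5)*(a + 1)*(a^2 + 3*a) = (a - 5)*(a + 1)*(a + 3)*(a)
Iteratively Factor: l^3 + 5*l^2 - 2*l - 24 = (l + 4)*(l^2 + l - 6) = (l - 2)*(l + 4)*(l + 3)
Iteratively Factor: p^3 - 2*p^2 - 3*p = (p + 1)*(p^2 - 3*p) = (p - 3)*(p + 1)*(p)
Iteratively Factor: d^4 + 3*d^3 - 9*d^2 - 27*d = (d + 3)*(d^3 - 9*d) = (d + 3)^2*(d^2 - 3*d) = (d - 3)*(d + 3)^2*(d)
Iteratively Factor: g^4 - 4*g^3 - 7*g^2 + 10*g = (g + 2)*(g^3 - 6*g^2 + 5*g) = g*(g + 2)*(g^2 - 6*g + 5) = g*(g - 5)*(g + 2)*(g - 1)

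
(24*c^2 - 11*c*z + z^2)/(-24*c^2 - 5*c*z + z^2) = (-3*c + z)/(3*c + z)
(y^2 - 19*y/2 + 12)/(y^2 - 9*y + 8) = (y - 3/2)/(y - 1)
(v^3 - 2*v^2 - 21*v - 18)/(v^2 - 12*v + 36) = (v^2 + 4*v + 3)/(v - 6)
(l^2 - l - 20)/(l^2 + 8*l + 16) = (l - 5)/(l + 4)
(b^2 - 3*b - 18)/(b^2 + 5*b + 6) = (b - 6)/(b + 2)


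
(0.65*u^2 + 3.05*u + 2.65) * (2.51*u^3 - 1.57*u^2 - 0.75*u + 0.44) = 1.6315*u^5 + 6.635*u^4 + 1.3755*u^3 - 6.162*u^2 - 0.6455*u + 1.166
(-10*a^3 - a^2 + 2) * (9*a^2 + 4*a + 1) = -90*a^5 - 49*a^4 - 14*a^3 + 17*a^2 + 8*a + 2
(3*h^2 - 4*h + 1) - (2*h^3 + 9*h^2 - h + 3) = -2*h^3 - 6*h^2 - 3*h - 2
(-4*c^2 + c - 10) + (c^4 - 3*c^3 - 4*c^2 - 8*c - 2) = c^4 - 3*c^3 - 8*c^2 - 7*c - 12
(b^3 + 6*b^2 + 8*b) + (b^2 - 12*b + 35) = b^3 + 7*b^2 - 4*b + 35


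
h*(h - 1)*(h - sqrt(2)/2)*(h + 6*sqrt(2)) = h^4 - h^3 + 11*sqrt(2)*h^3/2 - 11*sqrt(2)*h^2/2 - 6*h^2 + 6*h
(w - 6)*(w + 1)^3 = w^4 - 3*w^3 - 15*w^2 - 17*w - 6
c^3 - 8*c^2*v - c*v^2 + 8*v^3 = (c - 8*v)*(c - v)*(c + v)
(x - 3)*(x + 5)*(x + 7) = x^3 + 9*x^2 - x - 105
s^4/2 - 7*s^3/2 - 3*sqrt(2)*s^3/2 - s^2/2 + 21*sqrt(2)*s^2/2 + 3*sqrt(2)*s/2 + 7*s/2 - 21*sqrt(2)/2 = (s/2 + 1/2)*(s - 7)*(s - 1)*(s - 3*sqrt(2))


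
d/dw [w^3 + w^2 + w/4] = 3*w^2 + 2*w + 1/4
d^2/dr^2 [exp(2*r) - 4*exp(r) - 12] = 4*(exp(r) - 1)*exp(r)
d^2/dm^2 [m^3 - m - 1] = 6*m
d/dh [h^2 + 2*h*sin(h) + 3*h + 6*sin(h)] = 2*h*cos(h) + 2*h + 2*sin(h) + 6*cos(h) + 3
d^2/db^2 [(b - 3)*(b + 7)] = 2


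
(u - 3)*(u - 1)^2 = u^3 - 5*u^2 + 7*u - 3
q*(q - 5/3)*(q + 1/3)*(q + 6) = q^4 + 14*q^3/3 - 77*q^2/9 - 10*q/3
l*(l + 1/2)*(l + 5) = l^3 + 11*l^2/2 + 5*l/2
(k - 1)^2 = k^2 - 2*k + 1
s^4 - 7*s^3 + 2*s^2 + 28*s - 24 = (s - 6)*(s - 2)*(s - 1)*(s + 2)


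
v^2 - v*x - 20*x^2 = (v - 5*x)*(v + 4*x)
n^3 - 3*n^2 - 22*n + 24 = (n - 6)*(n - 1)*(n + 4)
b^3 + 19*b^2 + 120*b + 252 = (b + 6)^2*(b + 7)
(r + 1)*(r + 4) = r^2 + 5*r + 4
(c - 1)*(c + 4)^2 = c^3 + 7*c^2 + 8*c - 16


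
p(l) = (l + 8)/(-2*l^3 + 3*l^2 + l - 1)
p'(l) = (l + 8)*(6*l^2 - 6*l - 1)/(-2*l^3 + 3*l^2 + l - 1)^2 + 1/(-2*l^3 + 3*l^2 + l - 1)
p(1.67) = -34.76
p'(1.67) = 710.12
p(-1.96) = 0.26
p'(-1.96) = 0.41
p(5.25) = -0.07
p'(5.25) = 0.04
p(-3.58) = 0.04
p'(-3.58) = 0.04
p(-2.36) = 0.14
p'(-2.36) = 0.19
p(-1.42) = 0.70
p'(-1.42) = 1.58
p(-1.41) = 0.72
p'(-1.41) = 1.63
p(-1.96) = 0.26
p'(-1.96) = 0.41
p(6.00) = -0.04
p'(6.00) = 0.02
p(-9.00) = 0.00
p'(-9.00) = 0.00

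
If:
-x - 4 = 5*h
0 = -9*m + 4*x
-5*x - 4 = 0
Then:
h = -16/25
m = -16/45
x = -4/5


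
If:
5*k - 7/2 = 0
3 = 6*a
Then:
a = 1/2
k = 7/10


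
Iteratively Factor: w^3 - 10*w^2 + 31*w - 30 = (w - 3)*(w^2 - 7*w + 10) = (w - 3)*(w - 2)*(w - 5)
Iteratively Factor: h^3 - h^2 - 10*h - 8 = (h - 4)*(h^2 + 3*h + 2) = (h - 4)*(h + 2)*(h + 1)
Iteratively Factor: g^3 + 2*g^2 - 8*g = (g - 2)*(g^2 + 4*g) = (g - 2)*(g + 4)*(g)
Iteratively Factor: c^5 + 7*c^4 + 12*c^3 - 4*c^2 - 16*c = (c + 2)*(c^4 + 5*c^3 + 2*c^2 - 8*c) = (c - 1)*(c + 2)*(c^3 + 6*c^2 + 8*c) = (c - 1)*(c + 2)*(c + 4)*(c^2 + 2*c) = c*(c - 1)*(c + 2)*(c + 4)*(c + 2)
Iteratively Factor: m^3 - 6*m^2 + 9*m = (m)*(m^2 - 6*m + 9) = m*(m - 3)*(m - 3)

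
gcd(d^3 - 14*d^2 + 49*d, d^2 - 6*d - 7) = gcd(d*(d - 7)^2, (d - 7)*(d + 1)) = d - 7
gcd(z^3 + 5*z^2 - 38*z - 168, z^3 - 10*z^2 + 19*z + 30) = z - 6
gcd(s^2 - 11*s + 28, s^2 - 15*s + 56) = s - 7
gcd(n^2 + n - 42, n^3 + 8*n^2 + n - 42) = n + 7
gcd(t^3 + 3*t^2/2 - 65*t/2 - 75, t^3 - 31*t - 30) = t^2 - t - 30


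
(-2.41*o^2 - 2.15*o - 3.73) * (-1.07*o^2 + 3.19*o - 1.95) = 2.5787*o^4 - 5.3874*o^3 + 1.8321*o^2 - 7.7062*o + 7.2735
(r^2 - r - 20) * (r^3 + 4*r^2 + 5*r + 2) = r^5 + 3*r^4 - 19*r^3 - 83*r^2 - 102*r - 40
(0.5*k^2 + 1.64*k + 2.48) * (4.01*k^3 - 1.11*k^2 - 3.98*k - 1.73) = 2.005*k^5 + 6.0214*k^4 + 6.1344*k^3 - 10.145*k^2 - 12.7076*k - 4.2904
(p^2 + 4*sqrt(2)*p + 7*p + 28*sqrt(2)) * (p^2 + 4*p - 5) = p^4 + 4*sqrt(2)*p^3 + 11*p^3 + 23*p^2 + 44*sqrt(2)*p^2 - 35*p + 92*sqrt(2)*p - 140*sqrt(2)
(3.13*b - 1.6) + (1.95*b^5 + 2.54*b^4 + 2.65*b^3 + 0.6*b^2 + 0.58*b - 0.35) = 1.95*b^5 + 2.54*b^4 + 2.65*b^3 + 0.6*b^2 + 3.71*b - 1.95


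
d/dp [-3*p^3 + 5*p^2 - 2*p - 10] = -9*p^2 + 10*p - 2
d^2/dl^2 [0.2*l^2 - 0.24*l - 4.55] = 0.400000000000000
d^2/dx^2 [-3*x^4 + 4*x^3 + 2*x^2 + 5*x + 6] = -36*x^2 + 24*x + 4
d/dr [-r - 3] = -1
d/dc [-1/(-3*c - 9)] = -1/(3*(c + 3)^2)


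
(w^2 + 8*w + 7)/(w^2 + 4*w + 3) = (w + 7)/(w + 3)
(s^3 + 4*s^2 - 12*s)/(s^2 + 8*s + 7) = s*(s^2 + 4*s - 12)/(s^2 + 8*s + 7)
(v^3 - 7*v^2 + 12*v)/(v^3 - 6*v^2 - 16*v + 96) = v*(v - 3)/(v^2 - 2*v - 24)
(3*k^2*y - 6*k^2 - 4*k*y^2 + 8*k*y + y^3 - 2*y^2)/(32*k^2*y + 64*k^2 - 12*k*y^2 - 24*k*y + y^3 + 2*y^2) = (3*k^2*y - 6*k^2 - 4*k*y^2 + 8*k*y + y^3 - 2*y^2)/(32*k^2*y + 64*k^2 - 12*k*y^2 - 24*k*y + y^3 + 2*y^2)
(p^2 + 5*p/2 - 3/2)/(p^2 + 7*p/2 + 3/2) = (2*p - 1)/(2*p + 1)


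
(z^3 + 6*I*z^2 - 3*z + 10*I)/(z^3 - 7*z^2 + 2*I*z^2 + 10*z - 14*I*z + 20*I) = (z^2 + 4*I*z + 5)/(z^2 - 7*z + 10)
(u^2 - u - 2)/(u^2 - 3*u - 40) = (-u^2 + u + 2)/(-u^2 + 3*u + 40)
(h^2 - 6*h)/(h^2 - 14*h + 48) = h/(h - 8)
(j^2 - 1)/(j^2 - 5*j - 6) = (j - 1)/(j - 6)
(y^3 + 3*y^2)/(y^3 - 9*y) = y/(y - 3)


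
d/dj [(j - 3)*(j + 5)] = 2*j + 2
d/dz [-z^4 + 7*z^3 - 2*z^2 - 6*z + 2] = -4*z^3 + 21*z^2 - 4*z - 6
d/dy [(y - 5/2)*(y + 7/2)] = 2*y + 1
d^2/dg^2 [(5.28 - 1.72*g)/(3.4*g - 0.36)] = 117.86304/(3.4*g - 0.36)^3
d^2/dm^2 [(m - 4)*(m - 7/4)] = 2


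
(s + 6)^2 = s^2 + 12*s + 36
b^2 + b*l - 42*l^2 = (b - 6*l)*(b + 7*l)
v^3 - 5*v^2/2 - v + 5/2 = (v - 5/2)*(v - 1)*(v + 1)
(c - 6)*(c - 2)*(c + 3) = c^3 - 5*c^2 - 12*c + 36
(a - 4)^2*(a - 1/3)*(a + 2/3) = a^4 - 23*a^3/3 + 118*a^2/9 + 64*a/9 - 32/9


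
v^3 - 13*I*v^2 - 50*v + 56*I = (v - 7*I)*(v - 4*I)*(v - 2*I)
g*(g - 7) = g^2 - 7*g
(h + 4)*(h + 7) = h^2 + 11*h + 28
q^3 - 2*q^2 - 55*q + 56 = (q - 8)*(q - 1)*(q + 7)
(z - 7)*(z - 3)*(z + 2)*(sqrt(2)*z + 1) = sqrt(2)*z^4 - 8*sqrt(2)*z^3 + z^3 - 8*z^2 + sqrt(2)*z^2 + z + 42*sqrt(2)*z + 42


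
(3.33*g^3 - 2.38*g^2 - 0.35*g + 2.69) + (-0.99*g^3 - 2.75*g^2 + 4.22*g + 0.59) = 2.34*g^3 - 5.13*g^2 + 3.87*g + 3.28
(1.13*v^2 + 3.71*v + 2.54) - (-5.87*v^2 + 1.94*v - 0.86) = 7.0*v^2 + 1.77*v + 3.4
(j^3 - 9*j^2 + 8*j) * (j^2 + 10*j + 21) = j^5 + j^4 - 61*j^3 - 109*j^2 + 168*j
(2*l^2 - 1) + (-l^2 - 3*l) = l^2 - 3*l - 1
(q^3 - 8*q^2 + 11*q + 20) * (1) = q^3 - 8*q^2 + 11*q + 20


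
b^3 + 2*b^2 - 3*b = b*(b - 1)*(b + 3)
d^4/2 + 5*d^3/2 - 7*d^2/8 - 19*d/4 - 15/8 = (d/2 + 1/4)*(d - 3/2)*(d + 1)*(d + 5)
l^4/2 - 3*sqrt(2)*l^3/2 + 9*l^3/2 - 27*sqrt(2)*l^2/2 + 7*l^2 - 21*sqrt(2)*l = l*(l/2 + 1)*(l + 7)*(l - 3*sqrt(2))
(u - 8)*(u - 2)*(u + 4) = u^3 - 6*u^2 - 24*u + 64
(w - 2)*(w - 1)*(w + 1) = w^3 - 2*w^2 - w + 2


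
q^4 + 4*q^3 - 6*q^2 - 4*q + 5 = (q - 1)^2*(q + 1)*(q + 5)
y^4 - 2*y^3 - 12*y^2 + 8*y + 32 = (y - 4)*(y - 2)*(y + 2)^2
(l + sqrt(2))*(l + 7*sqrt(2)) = l^2 + 8*sqrt(2)*l + 14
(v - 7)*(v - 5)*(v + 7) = v^3 - 5*v^2 - 49*v + 245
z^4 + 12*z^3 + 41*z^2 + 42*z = z*(z + 2)*(z + 3)*(z + 7)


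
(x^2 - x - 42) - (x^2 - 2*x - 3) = x - 39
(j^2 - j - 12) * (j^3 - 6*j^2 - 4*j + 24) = j^5 - 7*j^4 - 10*j^3 + 100*j^2 + 24*j - 288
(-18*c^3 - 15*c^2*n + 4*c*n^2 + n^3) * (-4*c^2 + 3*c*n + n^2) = 72*c^5 + 6*c^4*n - 79*c^3*n^2 - 7*c^2*n^3 + 7*c*n^4 + n^5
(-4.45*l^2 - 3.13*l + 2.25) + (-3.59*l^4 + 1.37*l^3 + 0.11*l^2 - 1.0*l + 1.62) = -3.59*l^4 + 1.37*l^3 - 4.34*l^2 - 4.13*l + 3.87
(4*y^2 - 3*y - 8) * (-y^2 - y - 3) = -4*y^4 - y^3 - y^2 + 17*y + 24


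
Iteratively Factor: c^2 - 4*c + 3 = (c - 1)*(c - 3)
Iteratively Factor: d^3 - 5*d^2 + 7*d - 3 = (d - 3)*(d^2 - 2*d + 1) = (d - 3)*(d - 1)*(d - 1)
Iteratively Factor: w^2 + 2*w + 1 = (w + 1)*(w + 1)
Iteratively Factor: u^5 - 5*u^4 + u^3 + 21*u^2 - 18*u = (u)*(u^4 - 5*u^3 + u^2 + 21*u - 18) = u*(u - 3)*(u^3 - 2*u^2 - 5*u + 6) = u*(u - 3)^2*(u^2 + u - 2) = u*(u - 3)^2*(u + 2)*(u - 1)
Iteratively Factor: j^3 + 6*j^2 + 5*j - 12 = (j + 3)*(j^2 + 3*j - 4) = (j - 1)*(j + 3)*(j + 4)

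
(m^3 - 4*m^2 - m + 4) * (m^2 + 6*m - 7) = m^5 + 2*m^4 - 32*m^3 + 26*m^2 + 31*m - 28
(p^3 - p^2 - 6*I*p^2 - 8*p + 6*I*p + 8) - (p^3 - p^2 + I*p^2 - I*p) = -7*I*p^2 - 8*p + 7*I*p + 8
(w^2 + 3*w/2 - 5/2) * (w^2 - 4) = w^4 + 3*w^3/2 - 13*w^2/2 - 6*w + 10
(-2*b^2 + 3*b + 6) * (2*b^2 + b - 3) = -4*b^4 + 4*b^3 + 21*b^2 - 3*b - 18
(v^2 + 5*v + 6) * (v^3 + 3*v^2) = v^5 + 8*v^4 + 21*v^3 + 18*v^2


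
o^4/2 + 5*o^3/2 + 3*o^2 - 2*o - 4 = (o/2 + 1)*(o - 1)*(o + 2)^2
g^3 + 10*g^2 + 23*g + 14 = (g + 1)*(g + 2)*(g + 7)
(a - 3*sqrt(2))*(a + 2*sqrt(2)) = a^2 - sqrt(2)*a - 12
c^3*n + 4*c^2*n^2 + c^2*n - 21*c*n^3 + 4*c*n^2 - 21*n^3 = (c - 3*n)*(c + 7*n)*(c*n + n)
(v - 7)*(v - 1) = v^2 - 8*v + 7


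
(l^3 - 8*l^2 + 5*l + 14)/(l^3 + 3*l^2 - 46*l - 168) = (l^2 - l - 2)/(l^2 + 10*l + 24)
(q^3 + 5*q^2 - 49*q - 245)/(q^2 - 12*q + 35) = (q^2 + 12*q + 35)/(q - 5)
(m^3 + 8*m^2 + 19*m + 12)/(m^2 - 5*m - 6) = (m^2 + 7*m + 12)/(m - 6)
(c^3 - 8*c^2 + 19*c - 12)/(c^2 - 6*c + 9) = (c^2 - 5*c + 4)/(c - 3)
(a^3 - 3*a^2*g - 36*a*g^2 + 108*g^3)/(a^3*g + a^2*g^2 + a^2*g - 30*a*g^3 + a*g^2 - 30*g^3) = (a^2 - 9*a*g + 18*g^2)/(g*(a^2 - 5*a*g + a - 5*g))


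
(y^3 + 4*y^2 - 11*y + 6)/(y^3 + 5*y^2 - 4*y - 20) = (y^3 + 4*y^2 - 11*y + 6)/(y^3 + 5*y^2 - 4*y - 20)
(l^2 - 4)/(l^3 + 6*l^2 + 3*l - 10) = (l - 2)/(l^2 + 4*l - 5)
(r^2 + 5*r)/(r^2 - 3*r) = (r + 5)/(r - 3)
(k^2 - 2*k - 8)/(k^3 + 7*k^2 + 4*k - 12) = (k - 4)/(k^2 + 5*k - 6)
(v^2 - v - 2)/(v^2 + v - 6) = (v + 1)/(v + 3)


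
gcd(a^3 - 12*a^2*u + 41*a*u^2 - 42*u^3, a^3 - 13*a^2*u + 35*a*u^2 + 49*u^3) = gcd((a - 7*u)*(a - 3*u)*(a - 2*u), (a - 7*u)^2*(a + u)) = -a + 7*u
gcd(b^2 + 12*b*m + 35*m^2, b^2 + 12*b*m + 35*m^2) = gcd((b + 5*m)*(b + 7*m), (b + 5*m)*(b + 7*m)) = b^2 + 12*b*m + 35*m^2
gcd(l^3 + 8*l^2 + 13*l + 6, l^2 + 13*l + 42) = l + 6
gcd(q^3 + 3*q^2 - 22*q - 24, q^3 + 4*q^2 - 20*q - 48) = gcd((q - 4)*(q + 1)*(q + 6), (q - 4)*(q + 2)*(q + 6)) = q^2 + 2*q - 24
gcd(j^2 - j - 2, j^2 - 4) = j - 2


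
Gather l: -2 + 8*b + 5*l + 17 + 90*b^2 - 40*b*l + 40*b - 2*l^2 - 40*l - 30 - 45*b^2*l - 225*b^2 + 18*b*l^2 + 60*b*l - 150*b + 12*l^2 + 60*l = -135*b^2 - 102*b + l^2*(18*b + 10) + l*(-45*b^2 + 20*b + 25) - 15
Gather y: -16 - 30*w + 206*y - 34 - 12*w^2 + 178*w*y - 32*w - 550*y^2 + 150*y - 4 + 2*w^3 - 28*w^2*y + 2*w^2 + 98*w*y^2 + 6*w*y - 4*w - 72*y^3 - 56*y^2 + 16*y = 2*w^3 - 10*w^2 - 66*w - 72*y^3 + y^2*(98*w - 606) + y*(-28*w^2 + 184*w + 372) - 54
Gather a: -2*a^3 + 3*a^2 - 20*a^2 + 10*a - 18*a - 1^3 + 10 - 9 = -2*a^3 - 17*a^2 - 8*a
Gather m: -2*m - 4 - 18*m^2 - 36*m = -18*m^2 - 38*m - 4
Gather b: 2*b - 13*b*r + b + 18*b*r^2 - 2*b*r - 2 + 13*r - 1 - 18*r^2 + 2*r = b*(18*r^2 - 15*r + 3) - 18*r^2 + 15*r - 3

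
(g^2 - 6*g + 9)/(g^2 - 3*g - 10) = (-g^2 + 6*g - 9)/(-g^2 + 3*g + 10)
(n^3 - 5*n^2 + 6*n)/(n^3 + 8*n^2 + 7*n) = (n^2 - 5*n + 6)/(n^2 + 8*n + 7)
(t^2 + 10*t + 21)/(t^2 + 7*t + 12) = (t + 7)/(t + 4)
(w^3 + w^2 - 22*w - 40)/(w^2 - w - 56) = (-w^3 - w^2 + 22*w + 40)/(-w^2 + w + 56)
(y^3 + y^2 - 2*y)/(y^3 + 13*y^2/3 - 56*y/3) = 3*(y^2 + y - 2)/(3*y^2 + 13*y - 56)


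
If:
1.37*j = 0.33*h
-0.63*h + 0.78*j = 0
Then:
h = 0.00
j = 0.00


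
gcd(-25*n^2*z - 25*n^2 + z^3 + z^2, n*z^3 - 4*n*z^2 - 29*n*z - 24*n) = z + 1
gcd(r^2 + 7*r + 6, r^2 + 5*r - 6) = r + 6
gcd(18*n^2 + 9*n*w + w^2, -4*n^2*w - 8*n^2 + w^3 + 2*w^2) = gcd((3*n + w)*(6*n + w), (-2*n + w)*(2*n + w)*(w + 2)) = 1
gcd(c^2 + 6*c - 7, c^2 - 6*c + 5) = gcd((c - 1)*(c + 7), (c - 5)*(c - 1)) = c - 1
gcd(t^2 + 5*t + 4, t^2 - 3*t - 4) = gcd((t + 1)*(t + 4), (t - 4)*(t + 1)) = t + 1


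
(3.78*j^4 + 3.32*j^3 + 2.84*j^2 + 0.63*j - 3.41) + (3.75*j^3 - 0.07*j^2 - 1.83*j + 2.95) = 3.78*j^4 + 7.07*j^3 + 2.77*j^2 - 1.2*j - 0.46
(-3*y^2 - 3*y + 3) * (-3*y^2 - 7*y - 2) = 9*y^4 + 30*y^3 + 18*y^2 - 15*y - 6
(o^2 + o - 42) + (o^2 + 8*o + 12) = 2*o^2 + 9*o - 30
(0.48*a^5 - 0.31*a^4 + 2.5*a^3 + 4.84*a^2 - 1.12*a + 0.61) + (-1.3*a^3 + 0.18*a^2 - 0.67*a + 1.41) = 0.48*a^5 - 0.31*a^4 + 1.2*a^3 + 5.02*a^2 - 1.79*a + 2.02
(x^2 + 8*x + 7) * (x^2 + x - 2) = x^4 + 9*x^3 + 13*x^2 - 9*x - 14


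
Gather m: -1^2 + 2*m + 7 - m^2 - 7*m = -m^2 - 5*m + 6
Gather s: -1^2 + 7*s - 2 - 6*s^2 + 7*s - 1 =-6*s^2 + 14*s - 4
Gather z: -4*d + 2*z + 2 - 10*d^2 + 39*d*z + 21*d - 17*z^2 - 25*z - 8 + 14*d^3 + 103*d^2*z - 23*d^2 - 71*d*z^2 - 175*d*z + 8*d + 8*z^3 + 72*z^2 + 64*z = 14*d^3 - 33*d^2 + 25*d + 8*z^3 + z^2*(55 - 71*d) + z*(103*d^2 - 136*d + 41) - 6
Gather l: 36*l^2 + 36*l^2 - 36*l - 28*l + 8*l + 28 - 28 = 72*l^2 - 56*l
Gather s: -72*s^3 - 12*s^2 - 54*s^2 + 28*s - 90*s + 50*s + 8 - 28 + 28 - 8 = -72*s^3 - 66*s^2 - 12*s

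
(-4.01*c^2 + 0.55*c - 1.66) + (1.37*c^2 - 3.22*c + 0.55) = -2.64*c^2 - 2.67*c - 1.11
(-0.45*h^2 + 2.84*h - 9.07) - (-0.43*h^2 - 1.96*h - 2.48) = -0.02*h^2 + 4.8*h - 6.59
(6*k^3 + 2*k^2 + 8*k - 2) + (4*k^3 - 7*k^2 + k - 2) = 10*k^3 - 5*k^2 + 9*k - 4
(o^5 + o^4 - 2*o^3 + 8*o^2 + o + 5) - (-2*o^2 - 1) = o^5 + o^4 - 2*o^3 + 10*o^2 + o + 6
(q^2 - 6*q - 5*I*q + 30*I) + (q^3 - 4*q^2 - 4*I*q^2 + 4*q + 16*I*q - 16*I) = q^3 - 3*q^2 - 4*I*q^2 - 2*q + 11*I*q + 14*I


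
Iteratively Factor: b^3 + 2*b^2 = (b + 2)*(b^2) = b*(b + 2)*(b)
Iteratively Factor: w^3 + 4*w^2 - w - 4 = (w - 1)*(w^2 + 5*w + 4) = (w - 1)*(w + 4)*(w + 1)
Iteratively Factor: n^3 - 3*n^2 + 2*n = (n - 1)*(n^2 - 2*n) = n*(n - 1)*(n - 2)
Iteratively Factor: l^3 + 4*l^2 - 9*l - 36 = (l - 3)*(l^2 + 7*l + 12) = (l - 3)*(l + 4)*(l + 3)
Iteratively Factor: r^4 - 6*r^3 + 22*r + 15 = (r + 1)*(r^3 - 7*r^2 + 7*r + 15) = (r - 3)*(r + 1)*(r^2 - 4*r - 5) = (r - 5)*(r - 3)*(r + 1)*(r + 1)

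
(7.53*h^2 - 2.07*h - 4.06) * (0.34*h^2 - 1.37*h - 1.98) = 2.5602*h^4 - 11.0199*h^3 - 13.4539*h^2 + 9.6608*h + 8.0388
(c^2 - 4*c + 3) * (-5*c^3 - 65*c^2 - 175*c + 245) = -5*c^5 - 45*c^4 + 70*c^3 + 750*c^2 - 1505*c + 735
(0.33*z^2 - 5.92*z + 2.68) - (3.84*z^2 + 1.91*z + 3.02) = -3.51*z^2 - 7.83*z - 0.34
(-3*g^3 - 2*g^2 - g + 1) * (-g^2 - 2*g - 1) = 3*g^5 + 8*g^4 + 8*g^3 + 3*g^2 - g - 1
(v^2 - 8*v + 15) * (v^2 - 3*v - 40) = v^4 - 11*v^3 - v^2 + 275*v - 600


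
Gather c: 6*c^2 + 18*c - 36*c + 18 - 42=6*c^2 - 18*c - 24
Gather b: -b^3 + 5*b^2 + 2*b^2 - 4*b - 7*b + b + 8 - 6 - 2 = -b^3 + 7*b^2 - 10*b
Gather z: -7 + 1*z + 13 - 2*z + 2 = 8 - z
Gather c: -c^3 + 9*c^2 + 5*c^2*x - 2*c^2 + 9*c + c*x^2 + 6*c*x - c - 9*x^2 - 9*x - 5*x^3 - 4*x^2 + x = -c^3 + c^2*(5*x + 7) + c*(x^2 + 6*x + 8) - 5*x^3 - 13*x^2 - 8*x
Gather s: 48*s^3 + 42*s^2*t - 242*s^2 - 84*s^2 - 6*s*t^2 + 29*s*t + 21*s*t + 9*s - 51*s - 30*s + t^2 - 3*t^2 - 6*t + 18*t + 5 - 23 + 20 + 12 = 48*s^3 + s^2*(42*t - 326) + s*(-6*t^2 + 50*t - 72) - 2*t^2 + 12*t + 14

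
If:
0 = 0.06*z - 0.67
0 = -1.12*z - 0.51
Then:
No Solution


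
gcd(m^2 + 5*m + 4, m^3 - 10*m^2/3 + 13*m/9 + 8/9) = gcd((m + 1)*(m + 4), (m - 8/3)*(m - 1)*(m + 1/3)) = 1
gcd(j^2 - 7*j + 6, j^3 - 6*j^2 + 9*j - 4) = j - 1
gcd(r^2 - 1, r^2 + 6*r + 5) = r + 1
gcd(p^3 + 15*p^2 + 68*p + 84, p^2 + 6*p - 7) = p + 7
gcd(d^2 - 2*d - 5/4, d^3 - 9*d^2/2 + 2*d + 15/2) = d - 5/2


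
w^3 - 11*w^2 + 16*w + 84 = (w - 7)*(w - 6)*(w + 2)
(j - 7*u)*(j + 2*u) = j^2 - 5*j*u - 14*u^2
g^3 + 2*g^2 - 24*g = g*(g - 4)*(g + 6)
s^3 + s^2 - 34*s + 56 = (s - 4)*(s - 2)*(s + 7)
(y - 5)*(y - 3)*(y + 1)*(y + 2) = y^4 - 5*y^3 - 7*y^2 + 29*y + 30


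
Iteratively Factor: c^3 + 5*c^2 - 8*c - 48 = (c + 4)*(c^2 + c - 12) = (c + 4)^2*(c - 3)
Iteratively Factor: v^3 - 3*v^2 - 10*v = (v + 2)*(v^2 - 5*v) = v*(v + 2)*(v - 5)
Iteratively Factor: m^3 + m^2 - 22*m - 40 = (m + 4)*(m^2 - 3*m - 10) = (m - 5)*(m + 4)*(m + 2)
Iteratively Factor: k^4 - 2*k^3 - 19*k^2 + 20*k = (k)*(k^3 - 2*k^2 - 19*k + 20) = k*(k - 5)*(k^2 + 3*k - 4) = k*(k - 5)*(k + 4)*(k - 1)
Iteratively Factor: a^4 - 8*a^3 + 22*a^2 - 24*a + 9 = (a - 1)*(a^3 - 7*a^2 + 15*a - 9) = (a - 1)^2*(a^2 - 6*a + 9) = (a - 3)*(a - 1)^2*(a - 3)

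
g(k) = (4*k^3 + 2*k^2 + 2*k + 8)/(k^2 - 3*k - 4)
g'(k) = (3 - 2*k)*(4*k^3 + 2*k^2 + 2*k + 8)/(k^2 - 3*k - 4)^2 + (12*k^2 + 4*k + 2)/(k^2 - 3*k - 4) = 4*(k^4 - 6*k^3 - 14*k^2 - 8*k + 4)/(k^4 - 6*k^3 + k^2 + 24*k + 16)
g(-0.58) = -3.50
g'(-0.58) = 5.64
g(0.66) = -2.05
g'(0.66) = -1.16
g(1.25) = -3.46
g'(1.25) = -3.88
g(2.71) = -22.51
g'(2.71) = -32.48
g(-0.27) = -2.41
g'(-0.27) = 2.17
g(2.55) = -17.96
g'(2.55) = -24.85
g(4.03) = 2056.63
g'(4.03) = -67551.52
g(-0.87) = -8.12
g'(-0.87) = 48.77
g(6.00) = 68.29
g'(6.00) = -11.18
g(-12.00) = -37.73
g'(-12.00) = 3.77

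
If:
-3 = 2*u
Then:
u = -3/2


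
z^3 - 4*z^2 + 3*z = z*(z - 3)*(z - 1)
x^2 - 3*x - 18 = (x - 6)*(x + 3)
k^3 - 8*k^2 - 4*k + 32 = (k - 8)*(k - 2)*(k + 2)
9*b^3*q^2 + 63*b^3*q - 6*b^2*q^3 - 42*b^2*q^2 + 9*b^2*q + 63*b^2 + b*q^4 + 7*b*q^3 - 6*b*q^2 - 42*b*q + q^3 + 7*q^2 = (-3*b + q)^2*(q + 7)*(b*q + 1)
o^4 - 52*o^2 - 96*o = o*(o - 8)*(o + 2)*(o + 6)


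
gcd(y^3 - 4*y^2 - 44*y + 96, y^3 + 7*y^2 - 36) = y^2 + 4*y - 12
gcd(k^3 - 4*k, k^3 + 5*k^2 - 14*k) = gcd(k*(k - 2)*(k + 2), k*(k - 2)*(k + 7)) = k^2 - 2*k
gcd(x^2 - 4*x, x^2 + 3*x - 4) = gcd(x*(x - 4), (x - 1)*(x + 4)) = 1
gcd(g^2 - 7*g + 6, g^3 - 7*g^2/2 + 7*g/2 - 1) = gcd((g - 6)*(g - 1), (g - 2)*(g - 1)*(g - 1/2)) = g - 1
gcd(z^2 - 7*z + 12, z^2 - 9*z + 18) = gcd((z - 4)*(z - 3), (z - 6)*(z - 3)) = z - 3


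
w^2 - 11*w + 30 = (w - 6)*(w - 5)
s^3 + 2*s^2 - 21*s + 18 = (s - 3)*(s - 1)*(s + 6)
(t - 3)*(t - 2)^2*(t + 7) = t^4 - 33*t^2 + 100*t - 84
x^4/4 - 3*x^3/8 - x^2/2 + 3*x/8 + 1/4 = (x/4 + 1/4)*(x - 2)*(x - 1)*(x + 1/2)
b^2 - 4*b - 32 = (b - 8)*(b + 4)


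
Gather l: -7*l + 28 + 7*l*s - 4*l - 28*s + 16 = l*(7*s - 11) - 28*s + 44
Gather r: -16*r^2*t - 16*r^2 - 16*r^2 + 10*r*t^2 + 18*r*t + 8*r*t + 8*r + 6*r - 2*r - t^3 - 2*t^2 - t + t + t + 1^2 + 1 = r^2*(-16*t - 32) + r*(10*t^2 + 26*t + 12) - t^3 - 2*t^2 + t + 2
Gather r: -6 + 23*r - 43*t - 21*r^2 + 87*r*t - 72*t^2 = -21*r^2 + r*(87*t + 23) - 72*t^2 - 43*t - 6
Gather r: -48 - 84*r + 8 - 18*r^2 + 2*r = -18*r^2 - 82*r - 40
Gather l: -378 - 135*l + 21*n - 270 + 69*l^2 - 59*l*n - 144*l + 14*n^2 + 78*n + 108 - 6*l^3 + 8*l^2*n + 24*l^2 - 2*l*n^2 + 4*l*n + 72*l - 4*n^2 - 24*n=-6*l^3 + l^2*(8*n + 93) + l*(-2*n^2 - 55*n - 207) + 10*n^2 + 75*n - 540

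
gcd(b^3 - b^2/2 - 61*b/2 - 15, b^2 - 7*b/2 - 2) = b + 1/2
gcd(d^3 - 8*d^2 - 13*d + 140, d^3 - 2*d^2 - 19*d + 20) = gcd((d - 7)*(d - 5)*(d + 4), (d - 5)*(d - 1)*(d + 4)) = d^2 - d - 20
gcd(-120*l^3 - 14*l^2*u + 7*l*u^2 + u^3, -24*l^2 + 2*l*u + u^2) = -24*l^2 + 2*l*u + u^2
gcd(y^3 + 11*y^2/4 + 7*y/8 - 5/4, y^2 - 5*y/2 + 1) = y - 1/2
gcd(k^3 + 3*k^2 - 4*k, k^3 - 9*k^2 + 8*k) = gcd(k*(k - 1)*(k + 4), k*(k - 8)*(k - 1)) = k^2 - k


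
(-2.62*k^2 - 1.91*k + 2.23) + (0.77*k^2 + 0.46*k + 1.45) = -1.85*k^2 - 1.45*k + 3.68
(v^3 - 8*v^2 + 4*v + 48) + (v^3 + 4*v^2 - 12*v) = 2*v^3 - 4*v^2 - 8*v + 48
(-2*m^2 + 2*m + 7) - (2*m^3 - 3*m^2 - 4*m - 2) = -2*m^3 + m^2 + 6*m + 9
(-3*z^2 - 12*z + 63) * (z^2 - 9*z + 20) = -3*z^4 + 15*z^3 + 111*z^2 - 807*z + 1260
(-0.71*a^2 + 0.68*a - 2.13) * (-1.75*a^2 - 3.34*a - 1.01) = 1.2425*a^4 + 1.1814*a^3 + 2.1734*a^2 + 6.4274*a + 2.1513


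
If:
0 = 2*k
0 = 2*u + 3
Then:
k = 0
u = -3/2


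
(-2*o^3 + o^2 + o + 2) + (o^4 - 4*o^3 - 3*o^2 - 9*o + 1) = o^4 - 6*o^3 - 2*o^2 - 8*o + 3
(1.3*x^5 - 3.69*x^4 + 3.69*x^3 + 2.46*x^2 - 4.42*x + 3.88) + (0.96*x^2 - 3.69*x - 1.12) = 1.3*x^5 - 3.69*x^4 + 3.69*x^3 + 3.42*x^2 - 8.11*x + 2.76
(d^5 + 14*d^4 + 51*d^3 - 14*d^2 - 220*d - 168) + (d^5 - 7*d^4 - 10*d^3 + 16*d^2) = 2*d^5 + 7*d^4 + 41*d^3 + 2*d^2 - 220*d - 168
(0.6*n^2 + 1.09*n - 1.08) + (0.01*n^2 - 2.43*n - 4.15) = 0.61*n^2 - 1.34*n - 5.23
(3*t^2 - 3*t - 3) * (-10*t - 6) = -30*t^3 + 12*t^2 + 48*t + 18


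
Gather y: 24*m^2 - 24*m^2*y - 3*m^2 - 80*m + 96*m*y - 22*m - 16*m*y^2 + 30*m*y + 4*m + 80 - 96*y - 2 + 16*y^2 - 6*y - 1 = 21*m^2 - 98*m + y^2*(16 - 16*m) + y*(-24*m^2 + 126*m - 102) + 77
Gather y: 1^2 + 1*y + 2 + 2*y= 3*y + 3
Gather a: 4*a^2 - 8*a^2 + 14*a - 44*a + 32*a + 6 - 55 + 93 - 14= -4*a^2 + 2*a + 30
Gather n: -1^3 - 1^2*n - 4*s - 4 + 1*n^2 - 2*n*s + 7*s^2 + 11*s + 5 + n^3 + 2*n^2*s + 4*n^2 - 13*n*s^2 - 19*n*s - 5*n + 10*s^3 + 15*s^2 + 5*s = n^3 + n^2*(2*s + 5) + n*(-13*s^2 - 21*s - 6) + 10*s^3 + 22*s^2 + 12*s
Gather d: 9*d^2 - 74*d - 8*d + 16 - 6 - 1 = 9*d^2 - 82*d + 9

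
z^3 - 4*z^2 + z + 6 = (z - 3)*(z - 2)*(z + 1)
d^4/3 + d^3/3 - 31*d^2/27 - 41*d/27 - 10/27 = (d/3 + 1/3)*(d - 2)*(d + 1/3)*(d + 5/3)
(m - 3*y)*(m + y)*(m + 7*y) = m^3 + 5*m^2*y - 17*m*y^2 - 21*y^3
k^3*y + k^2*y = k^2*(k*y + y)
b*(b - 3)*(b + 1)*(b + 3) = b^4 + b^3 - 9*b^2 - 9*b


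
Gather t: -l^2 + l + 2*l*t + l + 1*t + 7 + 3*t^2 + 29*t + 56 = -l^2 + 2*l + 3*t^2 + t*(2*l + 30) + 63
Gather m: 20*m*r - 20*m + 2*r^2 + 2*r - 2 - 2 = m*(20*r - 20) + 2*r^2 + 2*r - 4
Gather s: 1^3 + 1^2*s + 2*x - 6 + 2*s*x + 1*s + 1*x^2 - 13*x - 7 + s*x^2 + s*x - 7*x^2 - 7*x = s*(x^2 + 3*x + 2) - 6*x^2 - 18*x - 12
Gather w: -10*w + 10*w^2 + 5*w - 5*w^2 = 5*w^2 - 5*w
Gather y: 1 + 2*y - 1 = 2*y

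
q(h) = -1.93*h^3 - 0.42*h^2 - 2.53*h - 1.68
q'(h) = -5.79*h^2 - 0.84*h - 2.53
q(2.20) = -29.83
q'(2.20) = -32.40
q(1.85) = -20.02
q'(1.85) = -23.90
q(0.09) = -1.91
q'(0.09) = -2.65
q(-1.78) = 12.38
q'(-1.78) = -19.38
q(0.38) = -2.81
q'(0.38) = -3.69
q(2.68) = -48.63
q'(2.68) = -46.37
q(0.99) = -6.47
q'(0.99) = -9.04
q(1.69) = -16.47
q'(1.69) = -20.49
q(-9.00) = 1394.04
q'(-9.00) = -463.96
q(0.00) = -1.68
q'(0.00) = -2.53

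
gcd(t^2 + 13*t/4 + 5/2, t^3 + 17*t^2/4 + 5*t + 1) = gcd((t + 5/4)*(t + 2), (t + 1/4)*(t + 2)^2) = t + 2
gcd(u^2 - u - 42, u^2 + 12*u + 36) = u + 6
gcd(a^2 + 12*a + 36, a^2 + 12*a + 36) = a^2 + 12*a + 36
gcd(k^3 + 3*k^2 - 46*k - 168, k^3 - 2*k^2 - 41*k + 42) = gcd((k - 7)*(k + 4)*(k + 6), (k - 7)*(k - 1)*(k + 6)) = k^2 - k - 42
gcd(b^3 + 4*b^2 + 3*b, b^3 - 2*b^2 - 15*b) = b^2 + 3*b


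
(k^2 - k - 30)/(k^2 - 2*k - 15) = (-k^2 + k + 30)/(-k^2 + 2*k + 15)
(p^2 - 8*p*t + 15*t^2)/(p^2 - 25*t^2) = (p - 3*t)/(p + 5*t)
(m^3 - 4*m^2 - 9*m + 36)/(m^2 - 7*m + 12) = m + 3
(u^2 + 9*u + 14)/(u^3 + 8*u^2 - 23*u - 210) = (u + 2)/(u^2 + u - 30)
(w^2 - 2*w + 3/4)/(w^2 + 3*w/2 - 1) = (w - 3/2)/(w + 2)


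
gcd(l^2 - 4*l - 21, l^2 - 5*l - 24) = l + 3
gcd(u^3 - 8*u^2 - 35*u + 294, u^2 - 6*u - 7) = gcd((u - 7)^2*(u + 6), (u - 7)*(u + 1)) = u - 7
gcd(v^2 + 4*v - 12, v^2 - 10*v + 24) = 1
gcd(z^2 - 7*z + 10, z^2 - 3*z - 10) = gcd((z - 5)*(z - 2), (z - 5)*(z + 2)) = z - 5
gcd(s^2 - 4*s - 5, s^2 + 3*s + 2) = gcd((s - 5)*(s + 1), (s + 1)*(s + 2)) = s + 1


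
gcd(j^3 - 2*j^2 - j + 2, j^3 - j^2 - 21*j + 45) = 1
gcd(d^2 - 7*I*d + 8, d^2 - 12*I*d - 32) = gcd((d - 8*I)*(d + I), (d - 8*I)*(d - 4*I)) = d - 8*I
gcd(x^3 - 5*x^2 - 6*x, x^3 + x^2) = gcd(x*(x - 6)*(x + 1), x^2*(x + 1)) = x^2 + x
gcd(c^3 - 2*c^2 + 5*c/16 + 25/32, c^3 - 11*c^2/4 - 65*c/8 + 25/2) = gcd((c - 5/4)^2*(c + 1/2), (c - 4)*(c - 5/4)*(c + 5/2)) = c - 5/4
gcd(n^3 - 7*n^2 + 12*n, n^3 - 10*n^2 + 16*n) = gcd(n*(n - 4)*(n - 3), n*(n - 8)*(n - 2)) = n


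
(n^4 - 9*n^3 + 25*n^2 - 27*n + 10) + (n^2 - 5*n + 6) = n^4 - 9*n^3 + 26*n^2 - 32*n + 16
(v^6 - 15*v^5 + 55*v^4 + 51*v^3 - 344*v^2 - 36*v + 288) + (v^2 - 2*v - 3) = v^6 - 15*v^5 + 55*v^4 + 51*v^3 - 343*v^2 - 38*v + 285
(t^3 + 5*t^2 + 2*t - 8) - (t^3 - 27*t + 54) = 5*t^2 + 29*t - 62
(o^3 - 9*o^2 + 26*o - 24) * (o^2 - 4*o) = o^5 - 13*o^4 + 62*o^3 - 128*o^2 + 96*o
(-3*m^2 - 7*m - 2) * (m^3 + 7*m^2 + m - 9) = -3*m^5 - 28*m^4 - 54*m^3 + 6*m^2 + 61*m + 18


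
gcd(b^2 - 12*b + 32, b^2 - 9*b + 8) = b - 8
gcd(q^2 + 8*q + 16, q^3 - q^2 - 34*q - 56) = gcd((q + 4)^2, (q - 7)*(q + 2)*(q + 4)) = q + 4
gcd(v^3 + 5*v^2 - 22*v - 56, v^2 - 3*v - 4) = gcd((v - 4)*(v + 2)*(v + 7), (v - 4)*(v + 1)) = v - 4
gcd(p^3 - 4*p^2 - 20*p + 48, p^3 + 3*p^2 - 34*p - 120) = p^2 - 2*p - 24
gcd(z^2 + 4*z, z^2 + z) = z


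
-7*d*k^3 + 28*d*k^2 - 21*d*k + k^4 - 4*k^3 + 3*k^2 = k*(-7*d + k)*(k - 3)*(k - 1)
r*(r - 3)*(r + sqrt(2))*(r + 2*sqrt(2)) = r^4 - 3*r^3 + 3*sqrt(2)*r^3 - 9*sqrt(2)*r^2 + 4*r^2 - 12*r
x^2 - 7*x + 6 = (x - 6)*(x - 1)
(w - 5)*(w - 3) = w^2 - 8*w + 15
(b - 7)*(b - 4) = b^2 - 11*b + 28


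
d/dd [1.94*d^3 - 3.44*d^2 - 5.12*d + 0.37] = 5.82*d^2 - 6.88*d - 5.12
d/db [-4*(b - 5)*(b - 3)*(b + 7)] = -12*b^2 + 8*b + 164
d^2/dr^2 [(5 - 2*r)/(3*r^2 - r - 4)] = 2*((2*r - 5)*(6*r - 1)^2 + (18*r - 17)*(-3*r^2 + r + 4))/(-3*r^2 + r + 4)^3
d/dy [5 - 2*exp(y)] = -2*exp(y)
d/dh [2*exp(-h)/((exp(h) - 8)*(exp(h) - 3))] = 2*(-3*exp(2*h) + 22*exp(h) - 24)*exp(-h)/(exp(4*h) - 22*exp(3*h) + 169*exp(2*h) - 528*exp(h) + 576)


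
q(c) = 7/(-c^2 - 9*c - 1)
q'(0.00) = 63.00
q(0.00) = -7.00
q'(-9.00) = -63.00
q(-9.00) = -7.00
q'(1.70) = 0.24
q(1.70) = -0.36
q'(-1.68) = 0.31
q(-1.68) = 0.62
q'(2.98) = 0.08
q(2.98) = -0.19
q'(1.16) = 0.48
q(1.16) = -0.55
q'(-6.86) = -0.18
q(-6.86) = 0.51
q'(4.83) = 0.03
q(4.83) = -0.10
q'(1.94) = 0.18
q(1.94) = -0.31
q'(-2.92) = 0.08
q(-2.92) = 0.42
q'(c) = 7*(2*c + 9)/(-c^2 - 9*c - 1)^2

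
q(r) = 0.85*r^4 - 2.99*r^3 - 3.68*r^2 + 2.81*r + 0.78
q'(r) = 3.4*r^3 - 8.97*r^2 - 7.36*r + 2.81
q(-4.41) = 494.75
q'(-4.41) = -430.79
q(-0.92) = -1.98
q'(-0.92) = -0.66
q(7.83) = 1556.78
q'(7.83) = 1027.41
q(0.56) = 0.76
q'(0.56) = -3.53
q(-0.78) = -1.92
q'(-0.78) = 1.48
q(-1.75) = 8.59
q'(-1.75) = -30.00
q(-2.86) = 89.46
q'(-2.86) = -129.05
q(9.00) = 3125.13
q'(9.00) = 1688.60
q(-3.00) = 108.81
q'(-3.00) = -147.64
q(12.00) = 11963.46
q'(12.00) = 4498.01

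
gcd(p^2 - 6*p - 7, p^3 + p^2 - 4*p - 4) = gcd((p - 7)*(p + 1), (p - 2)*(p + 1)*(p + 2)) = p + 1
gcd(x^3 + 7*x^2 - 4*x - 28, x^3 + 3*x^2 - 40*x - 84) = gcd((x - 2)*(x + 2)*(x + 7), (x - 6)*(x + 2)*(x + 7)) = x^2 + 9*x + 14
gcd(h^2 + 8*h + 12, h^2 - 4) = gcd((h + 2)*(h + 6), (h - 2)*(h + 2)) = h + 2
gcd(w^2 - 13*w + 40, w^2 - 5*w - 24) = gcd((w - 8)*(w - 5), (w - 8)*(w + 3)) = w - 8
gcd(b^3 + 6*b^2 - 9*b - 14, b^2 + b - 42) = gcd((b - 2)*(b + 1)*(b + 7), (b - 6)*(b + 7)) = b + 7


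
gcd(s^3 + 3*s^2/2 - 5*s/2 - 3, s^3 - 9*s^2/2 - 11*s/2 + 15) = s^2 + s/2 - 3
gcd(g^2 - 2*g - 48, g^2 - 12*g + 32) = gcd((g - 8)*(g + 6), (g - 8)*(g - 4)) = g - 8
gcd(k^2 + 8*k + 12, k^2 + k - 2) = k + 2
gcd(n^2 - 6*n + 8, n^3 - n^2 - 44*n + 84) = n - 2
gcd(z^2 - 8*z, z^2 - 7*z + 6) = 1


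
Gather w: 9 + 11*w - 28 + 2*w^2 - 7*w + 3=2*w^2 + 4*w - 16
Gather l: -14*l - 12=-14*l - 12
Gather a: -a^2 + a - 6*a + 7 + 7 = -a^2 - 5*a + 14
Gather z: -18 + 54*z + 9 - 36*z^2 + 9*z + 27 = -36*z^2 + 63*z + 18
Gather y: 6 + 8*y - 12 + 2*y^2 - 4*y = 2*y^2 + 4*y - 6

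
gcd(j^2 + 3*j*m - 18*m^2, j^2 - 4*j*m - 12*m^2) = 1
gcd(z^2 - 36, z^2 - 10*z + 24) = z - 6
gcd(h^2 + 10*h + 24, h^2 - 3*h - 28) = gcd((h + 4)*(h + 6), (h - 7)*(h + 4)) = h + 4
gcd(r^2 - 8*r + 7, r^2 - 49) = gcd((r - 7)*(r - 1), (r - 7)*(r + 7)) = r - 7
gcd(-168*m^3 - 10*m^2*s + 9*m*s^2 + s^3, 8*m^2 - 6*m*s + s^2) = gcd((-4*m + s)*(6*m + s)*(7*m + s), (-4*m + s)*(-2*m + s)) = -4*m + s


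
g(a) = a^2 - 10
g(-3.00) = -1.00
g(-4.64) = 11.53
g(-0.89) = -9.21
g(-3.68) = 3.54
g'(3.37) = 6.74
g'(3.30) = 6.60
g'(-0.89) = -1.78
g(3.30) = 0.89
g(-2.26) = -4.89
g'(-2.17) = -4.34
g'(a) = 2*a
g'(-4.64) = -9.28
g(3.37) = 1.36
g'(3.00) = 6.00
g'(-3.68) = -7.36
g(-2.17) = -5.29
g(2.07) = -5.72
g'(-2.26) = -4.52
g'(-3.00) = -6.00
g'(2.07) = 4.14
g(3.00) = -1.00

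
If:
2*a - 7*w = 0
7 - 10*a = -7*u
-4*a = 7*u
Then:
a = 1/2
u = -2/7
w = 1/7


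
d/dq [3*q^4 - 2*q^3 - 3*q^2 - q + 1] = 12*q^3 - 6*q^2 - 6*q - 1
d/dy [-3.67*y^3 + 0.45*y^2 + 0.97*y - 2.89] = -11.01*y^2 + 0.9*y + 0.97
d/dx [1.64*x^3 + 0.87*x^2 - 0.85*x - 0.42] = 4.92*x^2 + 1.74*x - 0.85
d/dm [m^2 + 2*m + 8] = 2*m + 2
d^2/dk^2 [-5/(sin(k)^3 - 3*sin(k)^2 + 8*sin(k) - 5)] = 5*(9*sin(k)^6 - 33*sin(k)^5 + 40*sin(k)^4 + 21*sin(k)^3 - 98*sin(k)^2 + 154*sin(k) - 98)/(sin(k)^3 - 3*sin(k)^2 + 8*sin(k) - 5)^3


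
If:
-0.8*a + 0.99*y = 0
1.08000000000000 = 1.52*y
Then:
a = 0.88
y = 0.71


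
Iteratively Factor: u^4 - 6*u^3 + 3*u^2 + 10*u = (u + 1)*(u^3 - 7*u^2 + 10*u) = u*(u + 1)*(u^2 - 7*u + 10) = u*(u - 2)*(u + 1)*(u - 5)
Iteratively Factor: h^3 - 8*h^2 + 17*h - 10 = (h - 2)*(h^2 - 6*h + 5) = (h - 5)*(h - 2)*(h - 1)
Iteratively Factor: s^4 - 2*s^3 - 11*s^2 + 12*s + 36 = (s + 2)*(s^3 - 4*s^2 - 3*s + 18) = (s - 3)*(s + 2)*(s^2 - s - 6) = (s - 3)*(s + 2)^2*(s - 3)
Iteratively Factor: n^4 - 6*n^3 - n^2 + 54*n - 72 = (n - 3)*(n^3 - 3*n^2 - 10*n + 24) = (n - 3)*(n + 3)*(n^2 - 6*n + 8) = (n - 3)*(n - 2)*(n + 3)*(n - 4)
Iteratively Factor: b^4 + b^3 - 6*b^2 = (b - 2)*(b^3 + 3*b^2) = (b - 2)*(b + 3)*(b^2) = b*(b - 2)*(b + 3)*(b)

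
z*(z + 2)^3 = z^4 + 6*z^3 + 12*z^2 + 8*z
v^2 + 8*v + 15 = (v + 3)*(v + 5)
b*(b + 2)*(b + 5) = b^3 + 7*b^2 + 10*b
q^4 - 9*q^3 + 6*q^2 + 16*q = q*(q - 8)*(q - 2)*(q + 1)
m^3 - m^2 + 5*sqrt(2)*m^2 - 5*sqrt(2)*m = m*(m - 1)*(m + 5*sqrt(2))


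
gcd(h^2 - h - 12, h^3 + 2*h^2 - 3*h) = h + 3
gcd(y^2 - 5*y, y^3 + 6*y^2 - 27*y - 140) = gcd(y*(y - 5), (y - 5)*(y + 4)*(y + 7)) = y - 5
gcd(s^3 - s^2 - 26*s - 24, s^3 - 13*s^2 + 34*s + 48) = s^2 - 5*s - 6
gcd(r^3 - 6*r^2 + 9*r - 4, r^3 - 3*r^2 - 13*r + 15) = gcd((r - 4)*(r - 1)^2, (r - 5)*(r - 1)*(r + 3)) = r - 1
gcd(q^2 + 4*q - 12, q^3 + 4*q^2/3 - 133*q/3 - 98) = q + 6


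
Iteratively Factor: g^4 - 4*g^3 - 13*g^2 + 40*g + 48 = (g + 1)*(g^3 - 5*g^2 - 8*g + 48) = (g - 4)*(g + 1)*(g^2 - g - 12) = (g - 4)*(g + 1)*(g + 3)*(g - 4)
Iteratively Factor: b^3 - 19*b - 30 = (b + 2)*(b^2 - 2*b - 15) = (b + 2)*(b + 3)*(b - 5)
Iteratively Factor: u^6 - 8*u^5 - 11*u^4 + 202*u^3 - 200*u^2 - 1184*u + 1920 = (u + 4)*(u^5 - 12*u^4 + 37*u^3 + 54*u^2 - 416*u + 480) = (u - 5)*(u + 4)*(u^4 - 7*u^3 + 2*u^2 + 64*u - 96) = (u - 5)*(u - 4)*(u + 4)*(u^3 - 3*u^2 - 10*u + 24) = (u - 5)*(u - 4)^2*(u + 4)*(u^2 + u - 6) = (u - 5)*(u - 4)^2*(u + 3)*(u + 4)*(u - 2)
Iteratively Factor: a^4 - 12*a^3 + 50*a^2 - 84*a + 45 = (a - 3)*(a^3 - 9*a^2 + 23*a - 15) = (a - 3)^2*(a^2 - 6*a + 5) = (a - 3)^2*(a - 1)*(a - 5)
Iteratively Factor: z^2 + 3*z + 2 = (z + 1)*(z + 2)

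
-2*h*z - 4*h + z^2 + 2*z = (-2*h + z)*(z + 2)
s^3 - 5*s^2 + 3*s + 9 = (s - 3)^2*(s + 1)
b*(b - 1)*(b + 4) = b^3 + 3*b^2 - 4*b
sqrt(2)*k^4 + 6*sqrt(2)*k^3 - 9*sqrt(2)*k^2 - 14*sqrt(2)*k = k*(k - 2)*(k + 7)*(sqrt(2)*k + sqrt(2))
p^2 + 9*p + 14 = (p + 2)*(p + 7)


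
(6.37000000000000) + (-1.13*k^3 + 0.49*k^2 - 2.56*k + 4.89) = -1.13*k^3 + 0.49*k^2 - 2.56*k + 11.26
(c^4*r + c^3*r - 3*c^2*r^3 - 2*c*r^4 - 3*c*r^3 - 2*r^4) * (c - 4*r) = c^5*r - 4*c^4*r^2 + c^4*r - 3*c^3*r^3 - 4*c^3*r^2 + 10*c^2*r^4 - 3*c^2*r^3 + 8*c*r^5 + 10*c*r^4 + 8*r^5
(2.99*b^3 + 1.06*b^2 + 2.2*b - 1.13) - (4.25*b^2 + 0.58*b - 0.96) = 2.99*b^3 - 3.19*b^2 + 1.62*b - 0.17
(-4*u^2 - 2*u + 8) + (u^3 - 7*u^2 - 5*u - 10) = u^3 - 11*u^2 - 7*u - 2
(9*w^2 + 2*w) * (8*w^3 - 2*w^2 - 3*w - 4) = 72*w^5 - 2*w^4 - 31*w^3 - 42*w^2 - 8*w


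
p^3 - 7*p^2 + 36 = (p - 6)*(p - 3)*(p + 2)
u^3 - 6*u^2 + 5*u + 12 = (u - 4)*(u - 3)*(u + 1)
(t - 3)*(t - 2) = t^2 - 5*t + 6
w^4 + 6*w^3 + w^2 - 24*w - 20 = (w - 2)*(w + 1)*(w + 2)*(w + 5)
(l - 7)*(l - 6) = l^2 - 13*l + 42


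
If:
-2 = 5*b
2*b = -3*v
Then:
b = -2/5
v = 4/15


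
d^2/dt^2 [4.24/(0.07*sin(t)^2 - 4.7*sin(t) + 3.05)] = (-0.083104*sin(t)^4 + 4.18488*sin(t)^3 - 89.915984*sin(t)^2 - 69.15016*sin(t) + 185.51272)/(0.07*sin(t)^2 - 4.7*sin(t) + 3.05)^3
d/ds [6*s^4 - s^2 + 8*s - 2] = 24*s^3 - 2*s + 8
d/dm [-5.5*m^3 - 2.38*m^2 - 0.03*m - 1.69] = -16.5*m^2 - 4.76*m - 0.03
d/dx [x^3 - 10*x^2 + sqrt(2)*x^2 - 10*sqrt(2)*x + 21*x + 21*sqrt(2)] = 3*x^2 - 20*x + 2*sqrt(2)*x - 10*sqrt(2) + 21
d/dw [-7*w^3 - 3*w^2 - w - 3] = -21*w^2 - 6*w - 1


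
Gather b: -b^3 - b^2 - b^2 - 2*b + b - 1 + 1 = -b^3 - 2*b^2 - b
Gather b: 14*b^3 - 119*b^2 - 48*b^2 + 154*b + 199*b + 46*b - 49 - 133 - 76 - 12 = 14*b^3 - 167*b^2 + 399*b - 270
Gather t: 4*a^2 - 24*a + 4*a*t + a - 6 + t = 4*a^2 - 23*a + t*(4*a + 1) - 6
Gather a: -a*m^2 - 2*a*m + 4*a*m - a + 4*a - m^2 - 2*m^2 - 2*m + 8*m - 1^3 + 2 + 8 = a*(-m^2 + 2*m + 3) - 3*m^2 + 6*m + 9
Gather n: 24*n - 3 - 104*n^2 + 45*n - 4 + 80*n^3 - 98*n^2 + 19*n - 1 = 80*n^3 - 202*n^2 + 88*n - 8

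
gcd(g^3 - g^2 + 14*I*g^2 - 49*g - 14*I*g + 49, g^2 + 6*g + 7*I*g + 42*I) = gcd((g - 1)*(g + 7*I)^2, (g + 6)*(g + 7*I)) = g + 7*I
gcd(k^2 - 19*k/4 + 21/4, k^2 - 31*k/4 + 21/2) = k - 7/4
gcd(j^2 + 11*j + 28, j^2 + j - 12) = j + 4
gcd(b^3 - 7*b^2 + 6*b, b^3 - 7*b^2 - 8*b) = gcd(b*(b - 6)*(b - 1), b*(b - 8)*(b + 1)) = b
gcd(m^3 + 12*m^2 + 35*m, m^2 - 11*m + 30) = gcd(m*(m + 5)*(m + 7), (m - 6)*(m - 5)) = 1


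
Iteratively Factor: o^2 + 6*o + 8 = (o + 4)*(o + 2)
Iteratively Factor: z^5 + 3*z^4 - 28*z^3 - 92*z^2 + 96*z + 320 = (z + 2)*(z^4 + z^3 - 30*z^2 - 32*z + 160) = (z + 2)*(z + 4)*(z^3 - 3*z^2 - 18*z + 40) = (z - 2)*(z + 2)*(z + 4)*(z^2 - z - 20) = (z - 5)*(z - 2)*(z + 2)*(z + 4)*(z + 4)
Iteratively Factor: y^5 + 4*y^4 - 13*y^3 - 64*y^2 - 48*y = (y + 4)*(y^4 - 13*y^2 - 12*y) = (y - 4)*(y + 4)*(y^3 + 4*y^2 + 3*y) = (y - 4)*(y + 3)*(y + 4)*(y^2 + y) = (y - 4)*(y + 1)*(y + 3)*(y + 4)*(y)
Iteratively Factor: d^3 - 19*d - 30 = (d + 3)*(d^2 - 3*d - 10) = (d - 5)*(d + 3)*(d + 2)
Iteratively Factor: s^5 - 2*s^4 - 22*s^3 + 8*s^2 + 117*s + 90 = (s + 2)*(s^4 - 4*s^3 - 14*s^2 + 36*s + 45) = (s - 3)*(s + 2)*(s^3 - s^2 - 17*s - 15) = (s - 5)*(s - 3)*(s + 2)*(s^2 + 4*s + 3) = (s - 5)*(s - 3)*(s + 2)*(s + 3)*(s + 1)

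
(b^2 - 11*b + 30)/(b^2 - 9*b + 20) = (b - 6)/(b - 4)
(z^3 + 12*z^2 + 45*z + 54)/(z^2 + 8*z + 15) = (z^2 + 9*z + 18)/(z + 5)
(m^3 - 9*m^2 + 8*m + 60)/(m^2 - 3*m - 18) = (m^2 - 3*m - 10)/(m + 3)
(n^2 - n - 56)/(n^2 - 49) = (n - 8)/(n - 7)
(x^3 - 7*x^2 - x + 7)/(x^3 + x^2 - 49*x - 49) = (x - 1)/(x + 7)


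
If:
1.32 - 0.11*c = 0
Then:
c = 12.00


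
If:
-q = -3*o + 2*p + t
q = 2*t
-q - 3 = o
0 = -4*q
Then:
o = -3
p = -9/2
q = 0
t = 0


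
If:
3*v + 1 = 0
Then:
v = -1/3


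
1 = 1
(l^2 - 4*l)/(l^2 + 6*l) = (l - 4)/(l + 6)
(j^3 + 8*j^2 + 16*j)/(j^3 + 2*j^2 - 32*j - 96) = j/(j - 6)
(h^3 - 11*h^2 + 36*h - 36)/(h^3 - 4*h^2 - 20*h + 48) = (h - 3)/(h + 4)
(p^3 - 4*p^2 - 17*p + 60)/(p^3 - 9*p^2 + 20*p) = (p^2 + p - 12)/(p*(p - 4))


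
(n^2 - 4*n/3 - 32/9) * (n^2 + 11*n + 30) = n^4 + 29*n^3/3 + 106*n^2/9 - 712*n/9 - 320/3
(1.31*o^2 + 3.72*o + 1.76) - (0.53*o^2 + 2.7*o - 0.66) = 0.78*o^2 + 1.02*o + 2.42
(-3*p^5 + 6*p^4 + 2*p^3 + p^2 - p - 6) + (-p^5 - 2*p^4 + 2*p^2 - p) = -4*p^5 + 4*p^4 + 2*p^3 + 3*p^2 - 2*p - 6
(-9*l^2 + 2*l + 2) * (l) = -9*l^3 + 2*l^2 + 2*l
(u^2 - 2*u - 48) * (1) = u^2 - 2*u - 48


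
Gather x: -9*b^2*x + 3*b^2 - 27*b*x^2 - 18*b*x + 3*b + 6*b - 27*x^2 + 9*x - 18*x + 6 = 3*b^2 + 9*b + x^2*(-27*b - 27) + x*(-9*b^2 - 18*b - 9) + 6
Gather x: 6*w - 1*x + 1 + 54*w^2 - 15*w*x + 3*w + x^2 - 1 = 54*w^2 + 9*w + x^2 + x*(-15*w - 1)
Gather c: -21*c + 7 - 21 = -21*c - 14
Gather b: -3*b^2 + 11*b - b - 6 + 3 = -3*b^2 + 10*b - 3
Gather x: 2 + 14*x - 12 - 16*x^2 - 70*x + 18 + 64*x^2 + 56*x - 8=48*x^2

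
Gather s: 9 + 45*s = 45*s + 9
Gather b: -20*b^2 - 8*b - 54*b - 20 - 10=-20*b^2 - 62*b - 30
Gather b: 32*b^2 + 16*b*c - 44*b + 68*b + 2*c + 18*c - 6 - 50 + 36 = 32*b^2 + b*(16*c + 24) + 20*c - 20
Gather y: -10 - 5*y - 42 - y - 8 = -6*y - 60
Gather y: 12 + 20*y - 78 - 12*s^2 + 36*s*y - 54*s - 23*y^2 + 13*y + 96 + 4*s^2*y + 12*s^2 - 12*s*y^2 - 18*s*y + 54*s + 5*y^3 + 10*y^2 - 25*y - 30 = 5*y^3 + y^2*(-12*s - 13) + y*(4*s^2 + 18*s + 8)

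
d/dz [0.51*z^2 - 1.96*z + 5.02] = 1.02*z - 1.96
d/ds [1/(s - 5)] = -1/(s - 5)^2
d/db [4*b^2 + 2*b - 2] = 8*b + 2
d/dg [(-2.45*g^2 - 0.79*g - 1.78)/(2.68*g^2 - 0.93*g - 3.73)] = (4.3957*g^2 + 27.8178*g + 1.2913)/(7.1824*g^4 - 4.9848*g^3 - 19.1279*g^2 + 6.9378*g + 13.9129)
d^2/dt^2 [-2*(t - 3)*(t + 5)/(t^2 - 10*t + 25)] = -48*t/(t^4 - 20*t^3 + 150*t^2 - 500*t + 625)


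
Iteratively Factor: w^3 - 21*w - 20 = (w - 5)*(w^2 + 5*w + 4) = (w - 5)*(w + 4)*(w + 1)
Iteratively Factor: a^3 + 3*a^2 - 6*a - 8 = (a + 4)*(a^2 - a - 2) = (a - 2)*(a + 4)*(a + 1)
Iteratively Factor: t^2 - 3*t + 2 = (t - 1)*(t - 2)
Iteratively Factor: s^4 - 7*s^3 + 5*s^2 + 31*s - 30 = (s - 3)*(s^3 - 4*s^2 - 7*s + 10) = (s - 3)*(s + 2)*(s^2 - 6*s + 5) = (s - 3)*(s - 1)*(s + 2)*(s - 5)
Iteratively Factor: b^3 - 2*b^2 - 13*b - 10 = (b - 5)*(b^2 + 3*b + 2) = (b - 5)*(b + 2)*(b + 1)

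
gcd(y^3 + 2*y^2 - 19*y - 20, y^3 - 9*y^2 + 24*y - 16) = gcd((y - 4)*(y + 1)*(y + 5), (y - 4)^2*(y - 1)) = y - 4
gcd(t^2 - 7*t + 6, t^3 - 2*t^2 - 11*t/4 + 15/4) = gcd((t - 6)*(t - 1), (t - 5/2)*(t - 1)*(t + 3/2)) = t - 1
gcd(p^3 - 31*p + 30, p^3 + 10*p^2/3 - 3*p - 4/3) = p - 1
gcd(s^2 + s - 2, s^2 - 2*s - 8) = s + 2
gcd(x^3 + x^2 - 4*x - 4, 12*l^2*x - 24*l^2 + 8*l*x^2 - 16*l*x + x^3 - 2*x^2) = x - 2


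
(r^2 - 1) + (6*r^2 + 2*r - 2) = 7*r^2 + 2*r - 3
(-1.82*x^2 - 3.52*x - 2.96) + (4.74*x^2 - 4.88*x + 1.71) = 2.92*x^2 - 8.4*x - 1.25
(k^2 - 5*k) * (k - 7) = k^3 - 12*k^2 + 35*k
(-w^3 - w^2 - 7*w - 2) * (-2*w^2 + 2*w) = 2*w^5 + 12*w^3 - 10*w^2 - 4*w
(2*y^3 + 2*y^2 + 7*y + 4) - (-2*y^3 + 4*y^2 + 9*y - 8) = 4*y^3 - 2*y^2 - 2*y + 12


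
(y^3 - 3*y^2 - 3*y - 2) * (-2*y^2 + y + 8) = -2*y^5 + 7*y^4 + 11*y^3 - 23*y^2 - 26*y - 16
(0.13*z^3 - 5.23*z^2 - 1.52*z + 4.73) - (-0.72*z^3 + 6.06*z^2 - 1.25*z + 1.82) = 0.85*z^3 - 11.29*z^2 - 0.27*z + 2.91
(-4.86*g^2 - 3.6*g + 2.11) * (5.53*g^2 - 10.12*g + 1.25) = -26.8758*g^4 + 29.2752*g^3 + 42.0253*g^2 - 25.8532*g + 2.6375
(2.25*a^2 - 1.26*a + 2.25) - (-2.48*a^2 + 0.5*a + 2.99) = 4.73*a^2 - 1.76*a - 0.74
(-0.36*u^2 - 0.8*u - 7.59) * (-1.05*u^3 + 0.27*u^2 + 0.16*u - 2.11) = 0.378*u^5 + 0.7428*u^4 + 7.6959*u^3 - 1.4177*u^2 + 0.4736*u + 16.0149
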